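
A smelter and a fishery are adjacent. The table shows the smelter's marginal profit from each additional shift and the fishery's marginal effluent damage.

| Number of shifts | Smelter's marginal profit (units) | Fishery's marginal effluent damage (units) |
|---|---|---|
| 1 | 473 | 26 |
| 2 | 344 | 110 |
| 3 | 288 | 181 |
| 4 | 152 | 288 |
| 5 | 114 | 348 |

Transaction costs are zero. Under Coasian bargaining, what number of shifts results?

Bargaining reaches the level where marginal profit last exceeds marginal effluent damage.
That holds through level 3 (288 ≥ 181) but not at 4 (152 < 288).

3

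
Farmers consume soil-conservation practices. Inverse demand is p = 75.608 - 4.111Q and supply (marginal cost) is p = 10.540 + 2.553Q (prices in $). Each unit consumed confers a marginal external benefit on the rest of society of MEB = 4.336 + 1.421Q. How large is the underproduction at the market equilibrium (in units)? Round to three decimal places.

3.473 units

Market equilibrium (private): 10.540 + 2.553Q = 75.608 - 4.111Q → Q_m = 9.7641.
Social marginal benefit = demand + MEB = 79.944 - 2.690Q.
Set SMB = MC: 79.944 - 2.690Q = 10.540 + 2.553Q → Q* = 13.2375.
Gap = |9.7641 − 13.2375| = 3.4734.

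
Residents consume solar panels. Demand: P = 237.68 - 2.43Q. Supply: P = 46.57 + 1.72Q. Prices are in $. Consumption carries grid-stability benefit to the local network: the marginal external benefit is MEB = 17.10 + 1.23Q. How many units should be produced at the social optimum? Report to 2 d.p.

Social marginal benefit = demand + MEB = 254.78 - 1.20Q.
Set SMB = MC: 254.78 - 1.20Q = 46.57 + 1.72Q → Q* = 71.3048.

Q* = 71.30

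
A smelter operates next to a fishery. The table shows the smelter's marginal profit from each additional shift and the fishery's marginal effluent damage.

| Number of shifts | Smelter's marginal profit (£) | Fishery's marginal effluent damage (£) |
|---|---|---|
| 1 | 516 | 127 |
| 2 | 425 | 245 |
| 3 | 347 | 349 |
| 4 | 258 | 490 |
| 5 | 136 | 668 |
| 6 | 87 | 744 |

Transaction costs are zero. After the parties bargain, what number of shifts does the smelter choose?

2

Bargaining reaches the level where marginal profit last exceeds marginal effluent damage.
That holds through level 2 (425 ≥ 245) but not at 3 (347 < 349).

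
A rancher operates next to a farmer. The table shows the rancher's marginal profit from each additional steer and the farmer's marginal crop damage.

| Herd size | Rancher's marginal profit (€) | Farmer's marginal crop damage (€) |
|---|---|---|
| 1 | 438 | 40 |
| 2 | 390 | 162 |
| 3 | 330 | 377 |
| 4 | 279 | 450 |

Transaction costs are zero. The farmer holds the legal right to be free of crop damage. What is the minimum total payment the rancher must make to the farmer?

€202

Efficient level: marginal profit ≥ marginal crop damage through level 2, so k* = 2.
With the farmer holding the right, the rancher must at least compensate total damage at k*: 40 + 162 = 202.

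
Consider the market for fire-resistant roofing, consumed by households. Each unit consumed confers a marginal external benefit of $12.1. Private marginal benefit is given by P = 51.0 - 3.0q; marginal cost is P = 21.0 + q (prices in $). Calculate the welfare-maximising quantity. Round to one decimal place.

q* = 10.5

Social marginal benefit = demand + MEB = 63.1 - 3.0q.
Set SMB = MC: 63.1 - 3.0q = 21.0 + q → q* = 10.5250.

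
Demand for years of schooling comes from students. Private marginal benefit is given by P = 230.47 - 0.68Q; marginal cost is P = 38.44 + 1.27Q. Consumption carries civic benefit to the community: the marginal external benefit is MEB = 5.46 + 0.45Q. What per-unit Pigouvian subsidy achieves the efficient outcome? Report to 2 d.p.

Social marginal benefit = demand + MEB = 235.93 - 0.23Q.
Set SMB = MC: 235.93 - 0.23Q = 38.44 + 1.27Q → Q* = 131.6600.
The Pigouvian subsidy equals MEB at Q*: 5.46 + 0.45×131.6600 = 64.7070.

subsidy = 64.71 per unit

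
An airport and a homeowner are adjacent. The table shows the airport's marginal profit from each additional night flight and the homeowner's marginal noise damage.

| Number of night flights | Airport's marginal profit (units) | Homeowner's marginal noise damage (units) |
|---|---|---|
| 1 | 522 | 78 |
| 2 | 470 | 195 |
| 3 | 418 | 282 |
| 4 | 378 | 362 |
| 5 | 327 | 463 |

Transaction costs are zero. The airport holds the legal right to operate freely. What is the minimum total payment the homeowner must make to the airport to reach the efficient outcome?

Left alone the airport would choose level 5 (marginal profit stays positive).
Efficient level: k* = 4 (marginal profit ≥ marginal noise damage through 4).
The homeowner must at least cover the airport's forgone profit from cutting 5→4: 327 = 327.

327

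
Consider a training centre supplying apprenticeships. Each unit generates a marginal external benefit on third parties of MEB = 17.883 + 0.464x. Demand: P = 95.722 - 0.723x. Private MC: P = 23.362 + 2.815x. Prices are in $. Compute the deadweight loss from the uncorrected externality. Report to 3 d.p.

DWL = $121.873

Market equilibrium (private): 23.362 + 2.815x = 95.722 - 0.723x → x_m = 20.4522.
Social marginal cost = private MC − MEB = 5.479 + 2.351x.
Set SMC = demand: 5.479 + 2.351x = 95.722 - 0.723x → x* = 29.3569.
The loss is the area between SMC and demand from x* to x_m; with linear curves that's a triangle of height MEB(x_m).
DWL = ½ × 8.9047 × 27.3728 = 121.8733.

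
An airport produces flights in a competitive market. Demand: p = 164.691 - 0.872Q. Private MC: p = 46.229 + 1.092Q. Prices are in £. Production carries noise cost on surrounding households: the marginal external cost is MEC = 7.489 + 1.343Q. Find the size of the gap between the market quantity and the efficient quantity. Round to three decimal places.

Market equilibrium (private): 46.229 + 1.092Q = 164.691 - 0.872Q → Q_m = 60.3167.
Social marginal cost = private MC + MEC = 53.718 + 2.435Q.
Set SMC = demand: 53.718 + 2.435Q = 164.691 - 0.872Q → Q* = 33.5570.
Gap = |60.3167 − 33.5570| = 26.7597.

26.760 units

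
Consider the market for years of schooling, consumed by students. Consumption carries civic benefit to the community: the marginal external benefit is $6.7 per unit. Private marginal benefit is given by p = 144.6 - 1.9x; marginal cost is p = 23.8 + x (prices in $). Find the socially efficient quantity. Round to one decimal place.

x* = 44.0

Social marginal benefit = demand + MEB = 151.3 - 1.9x.
Set SMB = MC: 151.3 - 1.9x = 23.8 + x → x* = 43.9655.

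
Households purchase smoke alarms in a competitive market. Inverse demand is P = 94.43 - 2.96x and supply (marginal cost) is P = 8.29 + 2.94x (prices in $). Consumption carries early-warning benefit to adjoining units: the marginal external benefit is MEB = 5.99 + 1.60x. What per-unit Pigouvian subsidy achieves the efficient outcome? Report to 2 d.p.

subsidy = $40.27 per unit

Social marginal benefit = demand + MEB = 100.42 - 1.36x.
Set SMB = MC: 100.42 - 1.36x = 8.29 + 2.94x → x* = 21.4256.
The Pigouvian subsidy equals MEB at x*: 5.99 + 1.60×21.4256 = 40.2710.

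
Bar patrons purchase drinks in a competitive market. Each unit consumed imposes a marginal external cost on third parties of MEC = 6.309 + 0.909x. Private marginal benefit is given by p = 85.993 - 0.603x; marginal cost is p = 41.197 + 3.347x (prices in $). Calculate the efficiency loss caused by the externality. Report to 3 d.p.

DWL = $28.416

Market equilibrium (private): 41.197 + 3.347x = 85.993 - 0.603x → x_m = 11.3408.
Social marginal benefit = demand − MEC = 79.684 - 1.512x.
Set SMB = MC: 79.684 - 1.512x = 41.197 + 3.347x → x* = 7.9208.
Height of the DWL triangle at x_m is MC(x_m) − SMB(x_m) = MEC(x_m) = 16.6178.
DWL = ½ × 3.4200 × 16.6178 = 28.4164.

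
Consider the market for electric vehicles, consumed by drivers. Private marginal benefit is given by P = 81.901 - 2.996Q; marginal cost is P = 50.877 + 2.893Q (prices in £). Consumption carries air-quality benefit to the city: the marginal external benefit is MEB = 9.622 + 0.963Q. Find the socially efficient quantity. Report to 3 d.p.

Social marginal benefit = demand + MEB = 91.523 - 2.033Q.
Set SMB = MC: 91.523 - 2.033Q = 50.877 + 2.893Q → Q* = 8.2513.

Q* = 8.251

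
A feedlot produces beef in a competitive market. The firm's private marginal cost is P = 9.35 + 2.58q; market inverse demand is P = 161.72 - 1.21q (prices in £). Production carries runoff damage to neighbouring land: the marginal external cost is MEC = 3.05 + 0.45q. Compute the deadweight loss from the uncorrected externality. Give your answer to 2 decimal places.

DWL = £52.71

Market equilibrium (private): 9.35 + 2.58q = 161.72 - 1.21q → q_m = 40.2032.
Social marginal cost = private MC + MEC = 12.40 + 3.03q.
Set SMC = demand: 12.40 + 3.03q = 161.72 - 1.21q → q* = 35.2170.
The loss is the area between SMC and demand from q* to q_m; with linear curves that's a triangle of height MEC(q_m).
DWL = ½ × 4.9862 × 21.1414 = 52.7076.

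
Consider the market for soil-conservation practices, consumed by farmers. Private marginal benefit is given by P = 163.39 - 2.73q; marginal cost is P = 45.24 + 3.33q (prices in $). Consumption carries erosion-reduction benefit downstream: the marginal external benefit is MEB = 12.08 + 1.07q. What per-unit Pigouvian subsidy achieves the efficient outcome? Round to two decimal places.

subsidy = $40.01 per unit

Social marginal benefit = demand + MEB = 175.47 - 1.66q.
Set SMB = MC: 175.47 - 1.66q = 45.24 + 3.33q → q* = 26.0982.
The Pigouvian subsidy equals MEB at q*: 12.08 + 1.07×26.0982 = 40.0051.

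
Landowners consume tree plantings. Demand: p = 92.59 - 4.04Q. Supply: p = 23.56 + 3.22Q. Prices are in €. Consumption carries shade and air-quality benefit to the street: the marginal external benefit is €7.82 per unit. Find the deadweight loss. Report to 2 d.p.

DWL = €4.21

Market equilibrium (private): 23.56 + 3.22Q = 92.59 - 4.04Q → Q_m = 9.5083.
Social marginal benefit = demand + MEB = 100.41 - 4.04Q.
Set SMB = MC: 100.41 - 4.04Q = 23.56 + 3.22Q → Q* = 10.5854.
The loss is the area between SMB and MC from Q* to Q_m; with linear curves that's a triangle of height MEB(Q_m).
DWL = ½ × 1.0771 × 7.8200 = 4.2115.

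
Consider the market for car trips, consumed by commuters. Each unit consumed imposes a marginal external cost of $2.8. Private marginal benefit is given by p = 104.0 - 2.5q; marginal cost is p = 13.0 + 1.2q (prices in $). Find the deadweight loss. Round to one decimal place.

Market equilibrium (private): 13.0 + 1.2q = 104.0 - 2.5q → q_m = 24.5946.
Social marginal benefit = demand − MEC = 101.2 - 2.5q.
Set SMB = MC: 101.2 - 2.5q = 13.0 + 1.2q → q* = 23.8378.
The loss is the area between SMB and MC from q* to q_m; with linear curves that's a triangle of height MEC(q_m).
DWL = ½ × 0.7568 × 2.8000 = 1.0595.

DWL = $1.1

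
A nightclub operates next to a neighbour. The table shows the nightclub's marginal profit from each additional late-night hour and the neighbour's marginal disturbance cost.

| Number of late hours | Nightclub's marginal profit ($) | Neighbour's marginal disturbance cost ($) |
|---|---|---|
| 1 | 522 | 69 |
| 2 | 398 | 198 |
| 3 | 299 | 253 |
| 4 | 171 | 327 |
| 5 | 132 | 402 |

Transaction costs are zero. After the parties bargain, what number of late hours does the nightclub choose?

Bargaining reaches the level where marginal profit last exceeds marginal disturbance cost.
That holds through level 3 (299 ≥ 253) but not at 4 (171 < 327).

3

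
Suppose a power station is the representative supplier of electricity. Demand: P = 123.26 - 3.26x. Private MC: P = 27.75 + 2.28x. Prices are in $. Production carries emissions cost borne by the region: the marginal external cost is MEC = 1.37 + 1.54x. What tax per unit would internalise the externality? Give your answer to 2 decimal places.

tax = $21.85 per unit

Social marginal cost = private MC + MEC = 29.12 + 3.82x.
Set SMC = demand: 29.12 + 3.82x = 123.26 - 3.26x → x* = 13.2966.
The Pigouvian tax equals MEC at x*: 1.37 + 1.54×13.2966 = 21.8468.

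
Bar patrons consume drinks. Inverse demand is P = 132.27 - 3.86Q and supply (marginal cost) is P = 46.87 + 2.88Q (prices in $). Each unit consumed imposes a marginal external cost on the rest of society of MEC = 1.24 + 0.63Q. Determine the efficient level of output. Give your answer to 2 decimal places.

Q* = 11.42

Social marginal benefit = demand − MEC = 131.03 - 4.49Q.
Set SMB = MC: 131.03 - 4.49Q = 46.87 + 2.88Q → Q* = 11.4193.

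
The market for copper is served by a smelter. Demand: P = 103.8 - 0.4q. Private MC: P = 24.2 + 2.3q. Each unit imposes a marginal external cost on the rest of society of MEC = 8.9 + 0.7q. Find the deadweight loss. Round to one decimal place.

Market equilibrium (private): 24.2 + 2.3q = 103.8 - 0.4q → q_m = 29.4815.
Social marginal cost = private MC + MEC = 33.1 + 3.0q.
Set SMC = demand: 33.1 + 3.0q = 103.8 - 0.4q → q* = 20.7941.
Height of the DWL triangle at q_m is SMC(q_m) − demand(q_m) = MEC(q_m) = 29.5370.
DWL = ½ × 8.6874 × 29.5370 = 128.2999.

DWL = 128.3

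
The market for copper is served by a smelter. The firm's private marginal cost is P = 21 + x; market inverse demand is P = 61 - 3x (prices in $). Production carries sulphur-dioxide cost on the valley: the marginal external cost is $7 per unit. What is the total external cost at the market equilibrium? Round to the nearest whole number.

Market equilibrium (private): 21 + x = 61 - 3x → x_m = 10.0000.
Total external cost = MEC × x_m = 7 × 10.0000 = 70.0000.

$70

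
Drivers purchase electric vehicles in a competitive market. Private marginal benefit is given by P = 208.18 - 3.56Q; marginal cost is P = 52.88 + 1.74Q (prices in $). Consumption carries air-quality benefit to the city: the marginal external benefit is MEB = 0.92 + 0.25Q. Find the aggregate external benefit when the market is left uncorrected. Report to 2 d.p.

Market equilibrium (private): 52.88 + 1.74Q = 208.18 - 3.56Q → Q_m = 29.3019.
Total external benefit = ∫₀^{Q_m} (0.92 + 0.25Q) dQ = 0.92×29.3019 + ½×0.25×29.3019² = 134.2829.

$134.28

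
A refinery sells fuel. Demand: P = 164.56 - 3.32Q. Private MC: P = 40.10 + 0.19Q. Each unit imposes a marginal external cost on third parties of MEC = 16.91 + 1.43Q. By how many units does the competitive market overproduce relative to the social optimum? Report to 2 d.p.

13.69 units

Market equilibrium (private): 40.10 + 0.19Q = 164.56 - 3.32Q → Q_m = 35.4587.
Social marginal cost = private MC + MEC = 57.01 + 1.62Q.
Set SMC = demand: 57.01 + 1.62Q = 164.56 - 3.32Q → Q* = 21.7713.
Gap = |35.4587 − 21.7713| = 13.6874.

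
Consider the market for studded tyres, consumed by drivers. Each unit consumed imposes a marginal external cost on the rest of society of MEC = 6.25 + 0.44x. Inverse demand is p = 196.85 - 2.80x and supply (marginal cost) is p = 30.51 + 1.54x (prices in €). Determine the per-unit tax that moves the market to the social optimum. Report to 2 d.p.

tax = €20.99 per unit

Social marginal benefit = demand − MEC = 190.60 - 3.24x.
Set SMB = MC: 190.60 - 3.24x = 30.51 + 1.54x → x* = 33.4916.
The Pigouvian tax equals MEC at x*: 6.25 + 0.44×33.4916 = 20.9863.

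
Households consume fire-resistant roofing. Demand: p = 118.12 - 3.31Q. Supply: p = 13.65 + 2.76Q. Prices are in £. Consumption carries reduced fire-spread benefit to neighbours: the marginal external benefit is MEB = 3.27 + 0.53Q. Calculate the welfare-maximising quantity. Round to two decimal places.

Q* = 19.45

Social marginal benefit = demand + MEB = 121.39 - 2.78Q.
Set SMB = MC: 121.39 - 2.78Q = 13.65 + 2.76Q → Q* = 19.4477.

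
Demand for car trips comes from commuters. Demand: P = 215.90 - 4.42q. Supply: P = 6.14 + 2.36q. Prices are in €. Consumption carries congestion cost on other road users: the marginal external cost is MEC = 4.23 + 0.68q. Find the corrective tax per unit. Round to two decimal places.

Social marginal benefit = demand − MEC = 211.67 - 5.10q.
Set SMB = MC: 211.67 - 5.10q = 6.14 + 2.36q → q* = 27.5509.
The Pigouvian tax equals MEC at q*: 4.23 + 0.68×27.5509 = 22.9646.

tax = €22.96 per unit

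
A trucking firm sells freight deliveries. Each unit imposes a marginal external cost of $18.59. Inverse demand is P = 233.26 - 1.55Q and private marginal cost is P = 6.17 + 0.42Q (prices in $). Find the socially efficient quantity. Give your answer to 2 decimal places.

Social marginal cost = private MC + MEC = 24.76 + 0.42Q.
Set SMC = demand: 24.76 + 0.42Q = 233.26 - 1.55Q → Q* = 105.8376.

Q* = 105.84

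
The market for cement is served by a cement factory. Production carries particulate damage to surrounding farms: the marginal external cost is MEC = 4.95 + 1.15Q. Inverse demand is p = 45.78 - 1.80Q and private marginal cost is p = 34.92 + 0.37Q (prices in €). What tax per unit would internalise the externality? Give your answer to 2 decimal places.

tax = €7.00 per unit

Social marginal cost = private MC + MEC = 39.87 + 1.52Q.
Set SMC = demand: 39.87 + 1.52Q = 45.78 - 1.80Q → Q* = 1.7801.
The Pigouvian tax equals MEC at Q*: 4.95 + 1.15×1.7801 = 6.9971.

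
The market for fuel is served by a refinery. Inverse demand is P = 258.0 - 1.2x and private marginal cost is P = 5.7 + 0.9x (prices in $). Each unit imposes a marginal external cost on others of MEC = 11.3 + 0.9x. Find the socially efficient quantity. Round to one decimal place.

x* = 80.3

Social marginal cost = private MC + MEC = 17.0 + 1.8x.
Set SMC = demand: 17.0 + 1.8x = 258.0 - 1.2x → x* = 80.3333.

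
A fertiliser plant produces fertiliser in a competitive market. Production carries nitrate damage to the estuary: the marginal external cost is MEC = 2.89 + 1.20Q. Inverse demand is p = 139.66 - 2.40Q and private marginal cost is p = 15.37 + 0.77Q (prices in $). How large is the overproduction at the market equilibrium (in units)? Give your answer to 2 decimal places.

11.43 units

Market equilibrium (private): 15.37 + 0.77Q = 139.66 - 2.40Q → Q_m = 39.2082.
Social marginal cost = private MC + MEC = 18.26 + 1.97Q.
Set SMC = demand: 18.26 + 1.97Q = 139.66 - 2.40Q → Q* = 27.7803.
Gap = |39.2082 − 27.7803| = 11.4279.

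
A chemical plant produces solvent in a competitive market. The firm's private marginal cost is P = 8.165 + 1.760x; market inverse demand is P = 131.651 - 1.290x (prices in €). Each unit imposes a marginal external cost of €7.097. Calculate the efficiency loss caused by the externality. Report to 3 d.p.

DWL = €8.257

Market equilibrium (private): 8.165 + 1.760x = 131.651 - 1.290x → x_m = 40.4872.
Social marginal cost = private MC + MEC = 15.262 + 1.760x.
Set SMC = demand: 15.262 + 1.760x = 131.651 - 1.290x → x* = 38.1603.
Height of the DWL triangle at x_m is SMC(x_m) − demand(x_m) = MEC(x_m) = 7.0970.
DWL = ½ × 2.3269 × 7.0970 = 8.2570.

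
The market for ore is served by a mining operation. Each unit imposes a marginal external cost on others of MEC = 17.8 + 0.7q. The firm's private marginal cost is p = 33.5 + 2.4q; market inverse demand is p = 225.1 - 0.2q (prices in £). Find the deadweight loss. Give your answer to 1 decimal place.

DWL = £729.4

Market equilibrium (private): 33.5 + 2.4q = 225.1 - 0.2q → q_m = 73.6923.
Social marginal cost = private MC + MEC = 51.3 + 3.1q.
Set SMC = demand: 51.3 + 3.1q = 225.1 - 0.2q → q* = 52.6667.
The loss is the area between SMC and demand from q* to q_m; with linear curves that's a triangle of height MEC(q_m).
DWL = ½ × 21.0256 × 69.3846 = 729.4264.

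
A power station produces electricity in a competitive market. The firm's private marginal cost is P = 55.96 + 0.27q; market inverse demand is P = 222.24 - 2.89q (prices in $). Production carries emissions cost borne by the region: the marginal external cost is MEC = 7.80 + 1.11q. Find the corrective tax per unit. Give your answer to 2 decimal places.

Social marginal cost = private MC + MEC = 63.76 + 1.38q.
Set SMC = demand: 63.76 + 1.38q = 222.24 - 2.89q → q* = 37.1148.
The Pigouvian tax equals MEC at q*: 7.80 + 1.11×37.1148 = 48.9974.

tax = $49.00 per unit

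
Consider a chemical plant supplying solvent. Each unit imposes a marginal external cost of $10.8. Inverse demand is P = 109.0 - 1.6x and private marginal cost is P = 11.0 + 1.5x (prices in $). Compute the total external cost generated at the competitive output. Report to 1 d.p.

$341.4

Market equilibrium (private): 11.0 + 1.5x = 109.0 - 1.6x → x_m = 31.6129.
Total external cost = MEC × x_m = 10.8 × 31.6129 = 341.4193.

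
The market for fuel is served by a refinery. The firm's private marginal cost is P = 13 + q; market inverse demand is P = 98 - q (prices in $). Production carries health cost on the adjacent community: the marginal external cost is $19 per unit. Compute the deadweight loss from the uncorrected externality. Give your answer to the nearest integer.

Market equilibrium (private): 13 + q = 98 - q → q_m = 42.5000.
Social marginal cost = private MC + MEC = 32 + q.
Set SMC = demand: 32 + q = 98 - q → q* = 33.0000.
Height of the DWL triangle at q_m is SMC(q_m) − demand(q_m) = MEC(q_m) = 19.0000.
DWL = ½ × 9.5000 × 19.0000 = 90.2500.

DWL = $90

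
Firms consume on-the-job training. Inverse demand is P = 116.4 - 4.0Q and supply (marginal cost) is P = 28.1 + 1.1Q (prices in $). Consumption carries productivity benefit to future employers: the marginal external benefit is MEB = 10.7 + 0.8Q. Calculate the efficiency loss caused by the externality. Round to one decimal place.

DWL = $70.1

Market equilibrium (private): 28.1 + 1.1Q = 116.4 - 4.0Q → Q_m = 17.3137.
Social marginal benefit = demand + MEB = 127.1 - 3.2Q.
Set SMB = MC: 127.1 - 3.2Q = 28.1 + 1.1Q → Q* = 23.0233.
Between Q* and Q_m the wedge SMB − MC runs linearly from 0 to MEB(Q_m), so the loss is a triangle.
DWL = ½ × 5.7096 × 24.5510 = 70.0882.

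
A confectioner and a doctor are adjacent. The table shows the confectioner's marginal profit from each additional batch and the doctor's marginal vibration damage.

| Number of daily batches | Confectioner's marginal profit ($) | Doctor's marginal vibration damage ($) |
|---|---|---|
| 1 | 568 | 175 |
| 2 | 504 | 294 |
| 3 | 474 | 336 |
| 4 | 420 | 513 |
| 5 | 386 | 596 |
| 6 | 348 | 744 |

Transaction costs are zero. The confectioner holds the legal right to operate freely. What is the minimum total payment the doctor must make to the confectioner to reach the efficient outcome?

$1154

Left alone the confectioner would choose level 6 (marginal profit stays positive).
Efficient level: k* = 3 (marginal profit ≥ marginal vibration damage through 3).
The doctor must at least cover the confectioner's forgone profit from cutting 6→3: 420 + 386 + 348 = 1154.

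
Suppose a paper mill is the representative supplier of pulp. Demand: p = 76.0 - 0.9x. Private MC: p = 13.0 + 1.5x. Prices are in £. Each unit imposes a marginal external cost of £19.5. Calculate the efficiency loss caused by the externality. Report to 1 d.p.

Market equilibrium (private): 13.0 + 1.5x = 76.0 - 0.9x → x_m = 26.2500.
Social marginal cost = private MC + MEC = 32.5 + 1.5x.
Set SMC = demand: 32.5 + 1.5x = 76.0 - 0.9x → x* = 18.1250.
The loss is the area between SMC and demand from x* to x_m; with linear curves that's a triangle of height MEC(x_m).
DWL = ½ × 8.1250 × 19.5000 = 79.2188.

DWL = £79.2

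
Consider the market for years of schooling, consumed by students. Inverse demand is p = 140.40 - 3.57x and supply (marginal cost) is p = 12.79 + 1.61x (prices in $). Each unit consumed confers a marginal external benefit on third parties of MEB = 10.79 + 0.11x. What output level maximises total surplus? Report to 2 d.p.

x* = 27.30

Social marginal benefit = demand + MEB = 151.19 - 3.46x.
Set SMB = MC: 151.19 - 3.46x = 12.79 + 1.61x → x* = 27.2978.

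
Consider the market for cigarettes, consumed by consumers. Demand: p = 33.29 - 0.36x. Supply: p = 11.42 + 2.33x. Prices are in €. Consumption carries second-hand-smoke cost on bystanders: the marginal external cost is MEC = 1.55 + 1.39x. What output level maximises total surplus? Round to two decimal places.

x* = 4.98

Social marginal benefit = demand − MEC = 31.74 - 1.75x.
Set SMB = MC: 31.74 - 1.75x = 11.42 + 2.33x → x* = 4.9804.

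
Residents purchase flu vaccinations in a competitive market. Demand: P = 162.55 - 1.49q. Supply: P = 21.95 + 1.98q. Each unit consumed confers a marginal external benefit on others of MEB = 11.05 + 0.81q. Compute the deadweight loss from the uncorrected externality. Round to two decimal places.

Market equilibrium (private): 21.95 + 1.98q = 162.55 - 1.49q → q_m = 40.5187.
Social marginal benefit = demand + MEB = 173.60 - 0.68q.
Set SMB = MC: 173.60 - 0.68q = 21.95 + 1.98q → q* = 57.0113.
The loss is the area between SMB and MC from q* to q_m; with linear curves that's a triangle of height MEB(q_m).
DWL = ½ × 16.4926 × 43.8702 = 361.7668.

DWL = 361.77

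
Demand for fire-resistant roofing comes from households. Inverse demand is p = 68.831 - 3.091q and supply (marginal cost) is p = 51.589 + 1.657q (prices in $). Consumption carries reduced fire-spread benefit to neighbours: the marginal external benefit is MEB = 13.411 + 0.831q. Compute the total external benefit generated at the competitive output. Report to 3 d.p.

$54.180

Market equilibrium (private): 51.589 + 1.657q = 68.831 - 3.091q → q_m = 3.6314.
Total external benefit = ∫₀^{q_m} (13.411 + 0.831q) dq = 13.411×3.6314 + ½×0.831×3.6314² = 54.1799.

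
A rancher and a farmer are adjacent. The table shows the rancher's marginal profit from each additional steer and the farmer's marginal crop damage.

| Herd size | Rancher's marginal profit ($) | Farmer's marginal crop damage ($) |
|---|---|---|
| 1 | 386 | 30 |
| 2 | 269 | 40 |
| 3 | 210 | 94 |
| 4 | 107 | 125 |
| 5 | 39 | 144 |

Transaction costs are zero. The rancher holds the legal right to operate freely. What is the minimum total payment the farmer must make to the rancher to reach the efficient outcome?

$146

Left alone the rancher would choose level 5 (marginal profit stays positive).
Efficient level: k* = 3 (marginal profit ≥ marginal crop damage through 3).
The farmer must at least cover the rancher's forgone profit from cutting 5→3: 107 + 39 = 146.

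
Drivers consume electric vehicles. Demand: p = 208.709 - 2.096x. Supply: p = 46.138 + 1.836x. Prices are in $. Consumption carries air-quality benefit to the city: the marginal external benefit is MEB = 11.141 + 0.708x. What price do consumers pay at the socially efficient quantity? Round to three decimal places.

Social marginal benefit = demand + MEB = 219.850 - 1.388x.
Set SMB = MC: 219.850 - 1.388x = 46.138 + 1.836x → x* = 53.8809.
Consumer price on the demand curve at x*: 208.709 − 2.096×53.8809 = 95.7746.

P = $95.775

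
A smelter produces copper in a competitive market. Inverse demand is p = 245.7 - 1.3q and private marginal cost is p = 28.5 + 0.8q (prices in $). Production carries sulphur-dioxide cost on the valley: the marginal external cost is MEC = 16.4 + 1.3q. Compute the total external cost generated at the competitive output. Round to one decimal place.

Market equilibrium (private): 28.5 + 0.8q = 245.7 - 1.3q → q_m = 103.4286.
Total external cost = ∫₀^{q_m} (16.4 + 1.3q) dq = 16.4×103.4286 + ½×1.3×103.4286² = 8649.5880.

$8649.6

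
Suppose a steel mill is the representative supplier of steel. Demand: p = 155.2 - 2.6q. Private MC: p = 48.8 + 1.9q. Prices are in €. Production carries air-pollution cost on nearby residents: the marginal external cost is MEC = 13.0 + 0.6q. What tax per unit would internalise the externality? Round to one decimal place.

tax = €24.0 per unit

Social marginal cost = private MC + MEC = 61.8 + 2.5q.
Set SMC = demand: 61.8 + 2.5q = 155.2 - 2.6q → q* = 18.3137.
The Pigouvian tax equals MEC at q*: 13.0 + 0.6×18.3137 = 23.9882.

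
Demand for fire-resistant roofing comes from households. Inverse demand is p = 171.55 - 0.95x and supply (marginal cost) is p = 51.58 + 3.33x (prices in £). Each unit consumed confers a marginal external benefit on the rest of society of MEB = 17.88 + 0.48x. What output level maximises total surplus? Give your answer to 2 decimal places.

x* = 36.28

Social marginal benefit = demand + MEB = 189.43 - 0.47x.
Set SMB = MC: 189.43 - 0.47x = 51.58 + 3.33x → x* = 36.2763.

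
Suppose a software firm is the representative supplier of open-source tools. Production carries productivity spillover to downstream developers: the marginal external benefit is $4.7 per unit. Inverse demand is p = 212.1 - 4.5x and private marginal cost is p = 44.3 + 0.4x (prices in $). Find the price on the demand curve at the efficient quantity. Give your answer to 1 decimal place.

P = $53.7

Social marginal cost = private MC − MEB = 39.6 + 0.4x.
Set SMC = demand: 39.6 + 0.4x = 212.1 - 4.5x → x* = 35.2041.
Consumer price on the demand curve at x*: 212.1 − 4.5×35.2041 = 53.6816.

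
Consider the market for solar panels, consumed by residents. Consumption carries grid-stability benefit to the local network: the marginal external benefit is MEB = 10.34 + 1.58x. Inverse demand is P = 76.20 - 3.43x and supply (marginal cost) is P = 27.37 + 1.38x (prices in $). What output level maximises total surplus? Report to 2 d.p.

x* = 18.32

Social marginal benefit = demand + MEB = 86.54 - 1.85x.
Set SMB = MC: 86.54 - 1.85x = 27.37 + 1.38x → x* = 18.3189.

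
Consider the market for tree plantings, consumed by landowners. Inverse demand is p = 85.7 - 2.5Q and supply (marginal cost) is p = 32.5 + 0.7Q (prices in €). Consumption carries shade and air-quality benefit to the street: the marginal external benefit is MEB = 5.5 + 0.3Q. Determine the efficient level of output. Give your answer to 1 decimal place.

Q* = 20.2

Social marginal benefit = demand + MEB = 91.2 - 2.2Q.
Set SMB = MC: 91.2 - 2.2Q = 32.5 + 0.7Q → Q* = 20.2414.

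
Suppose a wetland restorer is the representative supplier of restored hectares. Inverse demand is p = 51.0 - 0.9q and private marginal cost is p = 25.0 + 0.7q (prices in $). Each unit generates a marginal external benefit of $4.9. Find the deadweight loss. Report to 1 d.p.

Market equilibrium (private): 25.0 + 0.7q = 51.0 - 0.9q → q_m = 16.2500.
Social marginal cost = private MC − MEB = 20.1 + 0.7q.
Set SMC = demand: 20.1 + 0.7q = 51.0 - 0.9q → q* = 19.3125.
The welfare-loss triangle has base |q_m − q*| and height MEB(q_m) (the vertical gap between SMC and demand is zero at q* and MEB at q_m).
DWL = ½ × 3.0625 × 4.9000 = 7.5031.

DWL = $7.5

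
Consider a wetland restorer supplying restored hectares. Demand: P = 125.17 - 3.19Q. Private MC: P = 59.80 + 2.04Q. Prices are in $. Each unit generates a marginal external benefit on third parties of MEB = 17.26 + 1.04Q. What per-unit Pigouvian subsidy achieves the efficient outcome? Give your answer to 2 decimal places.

Social marginal cost = private MC − MEB = 42.54 + Q.
Set SMC = demand: 42.54 + Q = 125.17 - 3.19Q → Q* = 19.7208.
The Pigouvian subsidy equals MEB at Q*: 17.26 + 1.04×19.7208 = 37.7696.

subsidy = $37.77 per unit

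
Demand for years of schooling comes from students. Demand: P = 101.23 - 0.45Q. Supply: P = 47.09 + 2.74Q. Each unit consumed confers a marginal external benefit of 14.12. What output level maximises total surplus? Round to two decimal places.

Q* = 21.40

Social marginal benefit = demand + MEB = 115.35 - 0.45Q.
Set SMB = MC: 115.35 - 0.45Q = 47.09 + 2.74Q → Q* = 21.3981.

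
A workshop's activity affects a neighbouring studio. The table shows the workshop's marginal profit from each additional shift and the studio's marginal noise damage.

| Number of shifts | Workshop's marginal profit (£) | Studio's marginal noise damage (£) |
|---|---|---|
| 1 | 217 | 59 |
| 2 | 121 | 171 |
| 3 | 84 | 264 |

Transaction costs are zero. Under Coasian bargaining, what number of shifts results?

Bargaining reaches the level where marginal profit last exceeds marginal noise damage.
That holds through level 1 (217 ≥ 59) but not at 2 (121 < 171).

1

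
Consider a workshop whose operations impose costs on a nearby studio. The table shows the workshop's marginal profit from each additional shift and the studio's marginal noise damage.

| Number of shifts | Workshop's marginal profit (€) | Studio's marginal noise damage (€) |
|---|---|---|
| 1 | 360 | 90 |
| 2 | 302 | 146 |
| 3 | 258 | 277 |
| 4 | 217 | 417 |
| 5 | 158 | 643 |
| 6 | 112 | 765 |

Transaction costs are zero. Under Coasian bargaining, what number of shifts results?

Bargaining reaches the level where marginal profit last exceeds marginal noise damage.
That holds through level 2 (302 ≥ 146) but not at 3 (258 < 277).

2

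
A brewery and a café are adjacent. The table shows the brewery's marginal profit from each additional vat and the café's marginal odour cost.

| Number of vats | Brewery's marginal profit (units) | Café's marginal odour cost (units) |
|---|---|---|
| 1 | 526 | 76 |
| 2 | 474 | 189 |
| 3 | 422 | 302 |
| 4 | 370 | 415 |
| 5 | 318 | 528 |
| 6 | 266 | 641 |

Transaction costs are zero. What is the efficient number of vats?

Bargaining reaches the level where marginal profit last exceeds marginal odour cost.
That holds through level 3 (422 ≥ 302) but not at 4 (370 < 415).

3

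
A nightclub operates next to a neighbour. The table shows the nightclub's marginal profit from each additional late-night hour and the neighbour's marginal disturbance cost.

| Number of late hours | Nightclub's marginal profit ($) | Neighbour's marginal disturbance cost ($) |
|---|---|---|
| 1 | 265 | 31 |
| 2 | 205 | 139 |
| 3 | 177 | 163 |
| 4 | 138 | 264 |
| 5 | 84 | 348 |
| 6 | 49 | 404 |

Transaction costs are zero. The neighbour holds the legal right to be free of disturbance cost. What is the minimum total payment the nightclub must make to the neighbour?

Efficient level: marginal profit ≥ marginal disturbance cost through level 3, so k* = 3.
With the neighbour holding the right, the nightclub must at least compensate total damage at k*: 31 + 139 + 163 = 333.

$333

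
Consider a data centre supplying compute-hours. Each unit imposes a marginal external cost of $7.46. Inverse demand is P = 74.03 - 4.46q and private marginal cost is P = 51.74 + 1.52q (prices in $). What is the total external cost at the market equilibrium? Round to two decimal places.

$27.81

Market equilibrium (private): 51.74 + 1.52q = 74.03 - 4.46q → q_m = 3.7274.
Total external cost = MEC × q_m = 7.46 × 3.7274 = 27.8064.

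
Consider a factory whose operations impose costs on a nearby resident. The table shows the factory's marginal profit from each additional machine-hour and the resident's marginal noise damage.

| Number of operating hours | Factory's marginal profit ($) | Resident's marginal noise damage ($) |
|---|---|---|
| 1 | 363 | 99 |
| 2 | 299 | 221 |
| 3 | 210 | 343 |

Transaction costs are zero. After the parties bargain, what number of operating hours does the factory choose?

Bargaining reaches the level where marginal profit last exceeds marginal noise damage.
That holds through level 2 (299 ≥ 221) but not at 3 (210 < 343).

2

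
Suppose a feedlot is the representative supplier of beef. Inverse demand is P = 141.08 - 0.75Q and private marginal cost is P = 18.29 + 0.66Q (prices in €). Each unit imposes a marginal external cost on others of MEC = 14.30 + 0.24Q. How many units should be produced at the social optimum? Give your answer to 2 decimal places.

Social marginal cost = private MC + MEC = 32.59 + 0.90Q.
Set SMC = demand: 32.59 + 0.90Q = 141.08 - 0.75Q → Q* = 65.7515.

Q* = 65.75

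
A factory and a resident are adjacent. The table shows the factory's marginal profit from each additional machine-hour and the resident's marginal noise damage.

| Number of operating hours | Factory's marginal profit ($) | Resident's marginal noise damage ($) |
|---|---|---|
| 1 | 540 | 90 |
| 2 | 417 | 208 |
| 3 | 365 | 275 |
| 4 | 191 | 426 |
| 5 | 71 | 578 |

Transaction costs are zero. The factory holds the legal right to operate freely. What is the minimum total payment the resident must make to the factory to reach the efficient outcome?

Left alone the factory would choose level 5 (marginal profit stays positive).
Efficient level: k* = 3 (marginal profit ≥ marginal noise damage through 3).
The resident must at least cover the factory's forgone profit from cutting 5→3: 191 + 71 = 262.

$262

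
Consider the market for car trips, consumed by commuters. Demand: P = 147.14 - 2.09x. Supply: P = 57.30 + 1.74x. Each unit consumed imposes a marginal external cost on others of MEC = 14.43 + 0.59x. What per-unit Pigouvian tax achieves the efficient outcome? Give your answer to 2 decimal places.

tax = 24.50 per unit

Social marginal benefit = demand − MEC = 132.71 - 2.68x.
Set SMB = MC: 132.71 - 2.68x = 57.30 + 1.74x → x* = 17.0611.
The Pigouvian tax equals MEC at x*: 14.43 + 0.59×17.0611 = 24.4960.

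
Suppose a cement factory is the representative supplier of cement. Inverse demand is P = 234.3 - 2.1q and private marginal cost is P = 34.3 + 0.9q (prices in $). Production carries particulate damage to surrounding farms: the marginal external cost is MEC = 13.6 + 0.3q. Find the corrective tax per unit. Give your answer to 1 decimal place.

Social marginal cost = private MC + MEC = 47.9 + 1.2q.
Set SMC = demand: 47.9 + 1.2q = 234.3 - 2.1q → q* = 56.4848.
The Pigouvian tax equals MEC at q*: 13.6 + 0.3×56.4848 = 30.5454.

tax = $30.5 per unit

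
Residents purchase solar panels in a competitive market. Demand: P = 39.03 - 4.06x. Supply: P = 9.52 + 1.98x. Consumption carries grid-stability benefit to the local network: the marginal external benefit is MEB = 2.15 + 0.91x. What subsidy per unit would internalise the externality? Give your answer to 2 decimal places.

subsidy = 7.77 per unit

Social marginal benefit = demand + MEB = 41.18 - 3.15x.
Set SMB = MC: 41.18 - 3.15x = 9.52 + 1.98x → x* = 6.1715.
The Pigouvian subsidy equals MEB at x*: 2.15 + 0.91×6.1715 = 7.7661.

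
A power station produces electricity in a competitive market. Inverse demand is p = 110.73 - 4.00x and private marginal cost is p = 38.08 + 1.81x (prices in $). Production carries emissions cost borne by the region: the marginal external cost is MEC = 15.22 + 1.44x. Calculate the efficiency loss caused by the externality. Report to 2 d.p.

Market equilibrium (private): 38.08 + 1.81x = 110.73 - 4.00x → x_m = 12.5043.
Social marginal cost = private MC + MEC = 53.30 + 3.25x.
Set SMC = demand: 53.30 + 3.25x = 110.73 - 4.00x → x* = 7.9214.
The welfare-loss triangle has base |x_m − x*| and height MEC(x_m) (the vertical gap between SMC and demand is zero at x* and MEC at x_m).
DWL = ½ × 4.5829 × 33.2262 = 76.1362.

DWL = $76.14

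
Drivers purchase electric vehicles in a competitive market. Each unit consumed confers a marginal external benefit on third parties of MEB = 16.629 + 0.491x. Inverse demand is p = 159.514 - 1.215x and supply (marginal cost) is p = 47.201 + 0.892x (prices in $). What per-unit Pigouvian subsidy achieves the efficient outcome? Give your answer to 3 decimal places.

subsidy = $55.806 per unit

Social marginal benefit = demand + MEB = 176.143 - 0.724x.
Set SMB = MC: 176.143 - 0.724x = 47.201 + 0.892x → x* = 79.7908.
The Pigouvian subsidy equals MEB at x*: 16.629 + 0.491×79.7908 = 55.8063.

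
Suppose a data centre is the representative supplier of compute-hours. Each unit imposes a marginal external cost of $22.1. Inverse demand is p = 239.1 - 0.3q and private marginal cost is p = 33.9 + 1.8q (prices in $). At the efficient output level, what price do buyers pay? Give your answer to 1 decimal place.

P = $212.9

Social marginal cost = private MC + MEC = 56.0 + 1.8q.
Set SMC = demand: 56.0 + 1.8q = 239.1 - 0.3q → q* = 87.1905.
Consumer price on the demand curve at q*: 239.1 − 0.3×87.1905 = 212.9429.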